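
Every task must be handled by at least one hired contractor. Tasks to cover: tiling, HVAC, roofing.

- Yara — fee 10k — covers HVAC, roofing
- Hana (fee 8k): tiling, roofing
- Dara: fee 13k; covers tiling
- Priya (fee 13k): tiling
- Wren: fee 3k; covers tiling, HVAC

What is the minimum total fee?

11

Choose Hana and Wren: together they cover tiling, HVAC, roofing — every task.
Total fee: 8 + 3 = 11.
No cover costs less than 11.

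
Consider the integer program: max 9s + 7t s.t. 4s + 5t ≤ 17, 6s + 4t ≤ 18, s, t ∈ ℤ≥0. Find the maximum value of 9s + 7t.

27

(s,t)=(3,0): 4·3+5·0=12≤17, 6·3+4·0=18≤18, objective 27.
(s,t)=(2,1): 4·2+5·1=13≤17, 6·2+4·1=16≤18, objective 25.
(s,t)=(1,2): 4·1+5·2=14≤17, 6·1+4·2=14≤18, objective 23.
No feasible integer point exceeds 27.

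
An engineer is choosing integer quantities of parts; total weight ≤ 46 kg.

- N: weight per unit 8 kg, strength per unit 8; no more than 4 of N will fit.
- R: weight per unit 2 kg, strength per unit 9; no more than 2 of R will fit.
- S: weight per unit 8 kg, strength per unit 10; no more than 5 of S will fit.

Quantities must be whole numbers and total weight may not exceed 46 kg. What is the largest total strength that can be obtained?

1×N, 2×R, and 4×S: weight 44 ≤ 46, strength 1·8 + 2·9 + 4·10 = 66.
2×R and 5×S: weight 44 ≤ 46, strength 2·9 + 5·10 = 68.
Best is 68.

68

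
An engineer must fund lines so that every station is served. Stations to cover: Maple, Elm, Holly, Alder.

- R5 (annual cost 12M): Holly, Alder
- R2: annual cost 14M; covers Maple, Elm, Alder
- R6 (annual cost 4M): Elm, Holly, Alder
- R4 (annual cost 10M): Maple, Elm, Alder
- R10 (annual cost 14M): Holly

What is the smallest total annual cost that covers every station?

Choose R6 and R4: together they cover Maple, Elm, Holly, Alder — every station.
Total annual cost: 4 + 10 = 14.
No cover costs less than 14.

14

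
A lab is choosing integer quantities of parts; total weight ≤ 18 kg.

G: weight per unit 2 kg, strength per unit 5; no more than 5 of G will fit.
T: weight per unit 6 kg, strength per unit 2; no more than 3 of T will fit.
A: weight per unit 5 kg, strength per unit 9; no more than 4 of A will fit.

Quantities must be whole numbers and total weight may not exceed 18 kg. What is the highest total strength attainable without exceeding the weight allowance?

G has the best ratio (5/2); taking only G gives at most 5×5 = 25 (stopped by the supply cap of 5).
Mixing does better — 4×G and 2×A: weight 18 ≤ 18, strength 4·5 + 2·9 = 38.

38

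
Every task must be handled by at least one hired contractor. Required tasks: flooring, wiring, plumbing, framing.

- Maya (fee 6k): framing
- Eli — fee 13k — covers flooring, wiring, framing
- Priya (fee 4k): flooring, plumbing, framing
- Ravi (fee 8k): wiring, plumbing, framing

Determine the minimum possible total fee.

12

Choose Priya and Ravi: together they cover flooring, wiring, plumbing, framing — every task.
Total fee: 4 + 8 = 12.
No cover costs less than 12.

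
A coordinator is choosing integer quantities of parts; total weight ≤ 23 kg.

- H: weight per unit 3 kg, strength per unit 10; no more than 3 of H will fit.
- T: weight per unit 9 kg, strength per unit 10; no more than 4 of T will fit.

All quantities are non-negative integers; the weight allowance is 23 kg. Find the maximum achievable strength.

This is a bounded integer knapsack.
3×H and 1×T: weight 18 ≤ 23, strength 3·10 + 1·10 = 40.
1×H and 2×T: weight 21 ≤ 23, strength 1·10 + 2·10 = 30.
Best is 40.

40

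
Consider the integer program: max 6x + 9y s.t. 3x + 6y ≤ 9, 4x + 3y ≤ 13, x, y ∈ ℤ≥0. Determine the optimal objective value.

18

(x,y)=(3,0): 3·3+6·0=9≤9, 4·3+3·0=12≤13, objective 18.
(x,y)=(2,0): 3·2+6·0=6≤9, 4·2+3·0=8≤13, objective 12.
No feasible integer point exceeds 18.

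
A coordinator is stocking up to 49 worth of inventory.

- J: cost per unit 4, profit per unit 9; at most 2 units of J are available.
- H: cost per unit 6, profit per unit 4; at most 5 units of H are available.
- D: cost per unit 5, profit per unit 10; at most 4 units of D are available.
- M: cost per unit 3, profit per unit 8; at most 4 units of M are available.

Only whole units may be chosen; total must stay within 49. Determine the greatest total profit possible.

94

M has the best ratio (8/3); taking only M gives at most 4×8 = 32 (stopped by the supply cap of 4).
Mixing does better — 2×J, 1×H, 4×D, and 4×M: cost 46 ≤ 49, profit 2·9 + 1·4 + 4·10 + 4·8 = 94.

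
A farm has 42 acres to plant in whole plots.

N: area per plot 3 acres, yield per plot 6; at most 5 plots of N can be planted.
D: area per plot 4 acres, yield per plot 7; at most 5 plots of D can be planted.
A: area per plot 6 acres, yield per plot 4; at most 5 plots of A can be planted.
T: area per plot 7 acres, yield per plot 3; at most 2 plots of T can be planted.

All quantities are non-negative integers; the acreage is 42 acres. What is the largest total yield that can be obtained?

69

Take 5×N, 5×D, and 1×A: area 41 ≤ 42, yield 5·6 + 5·7 + 1·4 = 69.
N has the best ratio (6/3) and is taken to its limit of 5; remaining capacity is filled optimally with the others.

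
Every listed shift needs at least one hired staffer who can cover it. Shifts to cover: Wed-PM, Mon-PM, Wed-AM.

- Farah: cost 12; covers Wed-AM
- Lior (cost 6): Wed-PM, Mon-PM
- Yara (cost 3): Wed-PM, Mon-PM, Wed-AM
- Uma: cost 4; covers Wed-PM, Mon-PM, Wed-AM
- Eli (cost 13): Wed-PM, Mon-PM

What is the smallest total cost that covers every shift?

3

Yara alone covers Wed-PM, Mon-PM, Wed-AM — every shift.
Total cost: 3.
No cover costs less than 3.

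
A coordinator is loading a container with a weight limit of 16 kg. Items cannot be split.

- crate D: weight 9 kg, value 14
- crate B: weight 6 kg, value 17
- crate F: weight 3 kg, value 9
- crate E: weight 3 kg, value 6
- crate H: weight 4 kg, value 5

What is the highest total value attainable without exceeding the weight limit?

37

Allowing fractional choices, the relaxed optimum would be about 38.2, but items are indivisible.
crate B + crate F + crate E + crate H: weight 6 + 3 + 3 + 4 = 16 ≤ 16, value 17 + 9 + 6 + 5 = 37.
crate B + crate F + crate E: weight 6 + 3 + 3 = 12 ≤ 16, value 17 + 9 + 6 = 32.
crate B + crate F + crate H: weight 6 + 3 + 4 = 13 ≤ 16, value 17 + 9 + 5 = 31.
Best is crate B, crate F, crate E, and crate H with total value 37.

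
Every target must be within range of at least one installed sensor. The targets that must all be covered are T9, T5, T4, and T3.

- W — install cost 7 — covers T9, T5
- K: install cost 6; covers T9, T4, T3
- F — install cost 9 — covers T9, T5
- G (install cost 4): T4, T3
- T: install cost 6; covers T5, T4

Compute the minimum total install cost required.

11

The greedy cost-per-new-target heuristic would pick K and T for 12, but a cheaper cover exists.
Choose W and G: together they cover T9, T5, T4, T3 — every target.
Total install cost: 7 + 4 = 11.
No cover costs less than 11.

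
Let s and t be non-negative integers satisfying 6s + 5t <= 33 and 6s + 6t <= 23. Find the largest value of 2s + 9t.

(s,t)=(0,3) is feasible, giving 27.
(s,t)=(1,2) is feasible, giving 20.
(s,t)=(0,2) is feasible, giving 18.
Maximum is 27 at (s,t)=(0,3).

27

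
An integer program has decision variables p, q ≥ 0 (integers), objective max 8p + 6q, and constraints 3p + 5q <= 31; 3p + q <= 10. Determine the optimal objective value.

(p,q)=(2,4) is feasible, giving 40.
(p,q)=(1,5) is feasible, giving 38.
(p,q)=(0,6) is feasible, giving 36.
(p,q)=(2,3) is feasible, giving 34.
The best lattice point is (2,4), giving 40.

40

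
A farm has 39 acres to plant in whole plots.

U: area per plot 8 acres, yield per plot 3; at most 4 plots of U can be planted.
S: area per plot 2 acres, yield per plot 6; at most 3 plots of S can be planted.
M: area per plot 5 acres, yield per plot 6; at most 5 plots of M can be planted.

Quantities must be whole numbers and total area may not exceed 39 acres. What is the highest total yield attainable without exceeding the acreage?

51

Take 1×U, 3×S, and 5×M: area 39 ≤ 39, yield 1·3 + 3·6 + 5·6 = 51.
S has the best ratio (6/2) and is taken to its limit of 3; remaining capacity is filled optimally with the others.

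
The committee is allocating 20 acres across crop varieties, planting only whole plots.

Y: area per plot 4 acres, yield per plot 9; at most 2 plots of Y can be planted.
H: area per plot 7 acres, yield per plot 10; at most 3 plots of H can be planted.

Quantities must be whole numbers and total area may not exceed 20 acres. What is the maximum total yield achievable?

29

Y has the best ratio (9/4); taking only Y gives at most 2×9 = 18 (stopped by the supply cap of 2).
Mixing does better — 1×Y and 2×H: area 18 ≤ 20, yield 1·9 + 2·10 = 29.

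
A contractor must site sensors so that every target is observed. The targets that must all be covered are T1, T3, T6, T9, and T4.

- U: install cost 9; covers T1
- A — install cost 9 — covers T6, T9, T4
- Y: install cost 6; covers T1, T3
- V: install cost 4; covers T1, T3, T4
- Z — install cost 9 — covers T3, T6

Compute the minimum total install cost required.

13

Choose A and V: together they cover T1, T3, T6, T9, T4 — every target.
Total install cost: 9 + 4 = 13.
No cover costs less than 13.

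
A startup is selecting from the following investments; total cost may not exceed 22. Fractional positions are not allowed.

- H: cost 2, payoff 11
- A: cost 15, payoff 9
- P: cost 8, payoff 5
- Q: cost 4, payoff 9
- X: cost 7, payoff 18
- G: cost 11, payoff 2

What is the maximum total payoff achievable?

This is a 0-1 knapsack instance.
H + P + Q + X: cost 2 + 8 + 4 + 7 = 21 ≤ 22, payoff 11 + 5 + 9 + 18 = 43.
H + Q + X: cost 2 + 4 + 7 = 13 ≤ 22, payoff 11 + 9 + 18 = 38.
H + P + X: cost 2 + 8 + 7 = 17 ≤ 22, payoff 11 + 5 + 18 = 34.
Best is H, P, Q, and X with total payoff 43.

43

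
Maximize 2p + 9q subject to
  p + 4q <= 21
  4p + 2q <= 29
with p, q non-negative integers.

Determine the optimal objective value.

47

Relaxing integrality, the LP optimum is 47.25 at (p,q) = (0, 5.25), which is not an integer point.
(p,q)=(1,5): 1·1+4·5=21≤21, 4·1+2·5=14≤29, objective 47.
(p,q)=(0,5): 1·0+4·5=20≤21, 4·0+2·5=10≤29, objective 45.
No feasible integer point exceeds 47.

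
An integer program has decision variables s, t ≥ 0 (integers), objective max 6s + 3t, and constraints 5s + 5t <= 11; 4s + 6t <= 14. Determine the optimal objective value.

12

(s,t)=(2,0) is feasible, giving 12.
(s,t)=(1,1) is feasible, giving 9.
No feasible integer point exceeds 12.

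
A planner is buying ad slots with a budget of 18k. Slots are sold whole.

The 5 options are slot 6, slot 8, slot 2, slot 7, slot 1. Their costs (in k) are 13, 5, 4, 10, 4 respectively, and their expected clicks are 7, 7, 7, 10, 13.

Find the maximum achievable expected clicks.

30

slot 8 + slot 2 + slot 1: cost 5 + 4 + 4 = 13 ≤ 18, expected clicks 7 + 7 + 13 = 27.
slot 2 + slot 7 + slot 1: cost 4 + 10 + 4 = 18 ≤ 18, expected clicks 7 + 10 + 13 = 30.
Best is slot 2, slot 7, and slot 1 with total expected clicks 30.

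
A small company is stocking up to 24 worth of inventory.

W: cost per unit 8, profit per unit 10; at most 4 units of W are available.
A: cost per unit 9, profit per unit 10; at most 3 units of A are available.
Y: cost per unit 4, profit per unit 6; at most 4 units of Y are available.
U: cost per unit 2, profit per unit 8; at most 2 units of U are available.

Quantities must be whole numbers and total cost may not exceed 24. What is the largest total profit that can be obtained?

U has the best ratio (8/2); taking only U gives at most 2×8 = 16 (stopped by the supply cap of 2).
Mixing does better — 1×W, 3×Y, and 2×U: cost 24 ≤ 24, profit 1·10 + 3·6 + 2·8 = 44.

44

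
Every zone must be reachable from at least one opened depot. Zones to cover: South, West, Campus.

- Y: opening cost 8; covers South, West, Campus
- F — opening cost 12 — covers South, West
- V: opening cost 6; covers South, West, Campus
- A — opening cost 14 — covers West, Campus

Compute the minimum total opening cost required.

V alone covers South, West, Campus — every zone.
Total opening cost: 6.
No cover costs less than 6.

6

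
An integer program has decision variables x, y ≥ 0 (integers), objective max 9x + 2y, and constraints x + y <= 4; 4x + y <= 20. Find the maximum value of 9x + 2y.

(x,y)=(4,0): 1·4+1·0=4≤4, 4·4+1·0=16≤20, objective 36.
(x,y)=(3,1): 1·3+1·1=4≤4, 4·3+1·1=13≤20, objective 29.
(x,y)=(3,0): 1·3+1·0=3≤4, 4·3+1·0=12≤20, objective 27.
The best lattice point is (4,0), giving 36.

36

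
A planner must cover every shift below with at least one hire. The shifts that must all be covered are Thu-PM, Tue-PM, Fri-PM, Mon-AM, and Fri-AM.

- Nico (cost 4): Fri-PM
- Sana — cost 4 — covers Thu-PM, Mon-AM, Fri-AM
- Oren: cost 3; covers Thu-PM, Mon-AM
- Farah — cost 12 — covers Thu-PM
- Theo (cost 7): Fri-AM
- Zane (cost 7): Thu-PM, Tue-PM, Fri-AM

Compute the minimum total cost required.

This is an integer covering problem.
The greedy cost-per-new-shift heuristic would pick Sana, Nico, and Zane for 15, but a cheaper cover exists.
Choose Nico, Oren, and Zane: together they cover Thu-PM, Tue-PM, Fri-PM, Mon-AM, Fri-AM — every shift.
Total cost: 4 + 3 + 7 = 14.
No cover costs less than 14.

14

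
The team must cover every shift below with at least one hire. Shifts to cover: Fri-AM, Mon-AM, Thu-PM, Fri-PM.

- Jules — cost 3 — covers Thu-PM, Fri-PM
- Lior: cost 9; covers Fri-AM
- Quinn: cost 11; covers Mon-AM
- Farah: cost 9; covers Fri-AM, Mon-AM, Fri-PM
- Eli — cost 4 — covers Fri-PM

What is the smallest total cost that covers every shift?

12

Choose Jules and Farah: together they cover Fri-AM, Mon-AM, Thu-PM, Fri-PM — every shift.
Total cost: 3 + 9 = 12.
No cover costs less than 12.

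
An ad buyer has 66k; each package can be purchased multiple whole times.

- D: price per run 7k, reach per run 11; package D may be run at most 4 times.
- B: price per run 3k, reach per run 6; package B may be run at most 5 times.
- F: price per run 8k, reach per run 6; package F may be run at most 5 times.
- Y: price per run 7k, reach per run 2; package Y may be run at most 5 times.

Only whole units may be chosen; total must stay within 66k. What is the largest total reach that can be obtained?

88

B has the best ratio (6/3); taking only B gives at most 5×6 = 30 (stopped by the supply cap of 5).
Mixing does better — 4×D, 5×B, 2×F, and 1×Y: price 66 ≤ 66, reach 4·11 + 5·6 + 2·6 + 1·2 = 88.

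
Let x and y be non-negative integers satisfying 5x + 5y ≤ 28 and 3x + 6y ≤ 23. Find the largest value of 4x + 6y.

(x,y)=(3,2) is feasible, giving 24.
(x,y)=(4,1) is feasible, giving 22.
(x,y)=(2,2) is feasible, giving 20.
The best lattice point is (3,2), giving 24.

24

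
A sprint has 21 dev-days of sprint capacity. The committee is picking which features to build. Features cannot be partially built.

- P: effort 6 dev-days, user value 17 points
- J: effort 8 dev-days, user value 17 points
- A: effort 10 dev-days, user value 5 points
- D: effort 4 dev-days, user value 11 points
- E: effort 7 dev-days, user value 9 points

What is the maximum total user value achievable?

Allowing fractional choices, the relaxed optimum would be about 48.9, but features are indivisible.
P + D + E: effort 6 + 4 + 7 = 17 ≤ 21, user value 17 + 11 + 9 = 37.
P + J + E: effort 6 + 8 + 7 = 21 ≤ 21, user value 17 + 17 + 9 = 43.
P + J + D: effort 6 + 8 + 4 = 18 ≤ 21, user value 17 + 17 + 11 = 45.
Best is P, J, and D with total user value 45.

45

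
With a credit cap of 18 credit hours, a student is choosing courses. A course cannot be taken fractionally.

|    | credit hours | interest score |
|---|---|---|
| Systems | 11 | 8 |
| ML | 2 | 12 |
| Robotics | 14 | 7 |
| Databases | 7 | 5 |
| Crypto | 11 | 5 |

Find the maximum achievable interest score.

Allowing fractional choices, the relaxed optimum would be about 23.6, but courses are indivisible.
ML + Databases: credit hours 2 + 7 = 9 ≤ 18, interest score 12 + 5 = 17.
Systems + ML: credit hours 11 + 2 = 13 ≤ 18, interest score 8 + 12 = 20.
ML + Robotics: credit hours 2 + 14 = 16 ≤ 18, interest score 12 + 7 = 19.
Best is Systems and ML with total interest score 20.

20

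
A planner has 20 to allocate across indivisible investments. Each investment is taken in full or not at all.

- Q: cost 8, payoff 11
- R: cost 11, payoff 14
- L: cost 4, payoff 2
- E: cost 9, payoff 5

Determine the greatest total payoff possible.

25

Allowing fractional choices, the relaxed optimum would be about 25.6, but investments are indivisible.
Q + R: cost 8 + 11 = 19 ≤ 20, payoff 11 + 14 = 25.
R + E: cost 11 + 9 = 20 ≤ 20, payoff 14 + 5 = 19.
Best is Q and R with total payoff 25.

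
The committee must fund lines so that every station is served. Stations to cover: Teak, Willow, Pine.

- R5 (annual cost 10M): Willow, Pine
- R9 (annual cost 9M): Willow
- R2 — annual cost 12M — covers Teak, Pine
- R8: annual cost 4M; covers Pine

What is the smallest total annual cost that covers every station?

The greedy cost-per-new-station heuristic would pick R8, R9, and R2 for 25, but a cheaper cover exists.
Choose R9 and R2: together they cover Teak, Willow, Pine — every station.
Total annual cost: 9 + 12 = 21.
No cover costs less than 21.

21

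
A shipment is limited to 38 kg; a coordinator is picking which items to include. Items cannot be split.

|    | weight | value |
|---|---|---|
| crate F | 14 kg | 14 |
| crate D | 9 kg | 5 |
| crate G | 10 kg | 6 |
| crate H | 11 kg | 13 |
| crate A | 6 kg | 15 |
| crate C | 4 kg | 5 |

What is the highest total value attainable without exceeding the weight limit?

47

Take crate F, crate H, crate A, and crate C: weight 14 + 11 + 6 + 4 = 35 ≤ 38, value 14 + 13 + 15 + 5 = 47.
No other feasible combination does better.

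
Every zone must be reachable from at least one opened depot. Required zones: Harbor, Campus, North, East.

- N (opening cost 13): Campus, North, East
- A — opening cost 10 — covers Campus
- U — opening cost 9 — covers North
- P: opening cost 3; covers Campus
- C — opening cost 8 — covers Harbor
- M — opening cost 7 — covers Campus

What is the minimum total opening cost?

The greedy cost-per-new-zone heuristic would pick P, N, and C for 24, but a cheaper cover exists.
Choose N and C: together they cover Harbor, Campus, North, East — every zone.
Total opening cost: 13 + 8 = 21.
No cover costs less than 21.

21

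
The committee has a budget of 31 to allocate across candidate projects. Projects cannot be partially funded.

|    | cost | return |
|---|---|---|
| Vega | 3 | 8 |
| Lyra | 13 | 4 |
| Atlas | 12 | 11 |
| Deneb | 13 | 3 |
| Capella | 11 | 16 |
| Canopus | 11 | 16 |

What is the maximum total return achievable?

Allowing fractional choices, the relaxed optimum would be about 45.5, but projects are indivisible.
Vega + Atlas + Canopus: cost 3 + 12 + 11 = 26 ≤ 31, return 8 + 11 + 16 = 35.
Vega + Capella + Canopus: cost 3 + 11 + 11 = 25 ≤ 31, return 8 + 16 + 16 = 40.
Vega + Atlas + Capella: cost 3 + 12 + 11 = 26 ≤ 31, return 8 + 11 + 16 = 35.
Best is Vega, Capella, and Canopus with total return 40.

40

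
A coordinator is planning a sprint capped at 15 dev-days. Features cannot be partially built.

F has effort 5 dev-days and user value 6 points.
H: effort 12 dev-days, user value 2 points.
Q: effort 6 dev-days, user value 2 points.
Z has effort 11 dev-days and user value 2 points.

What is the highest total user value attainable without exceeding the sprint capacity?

F + Q: effort 5 + 6 = 11 ≤ 15, user value 6 + 2 = 8.
Q: effort 6 ≤ 15, user value 2.
F: effort 5 ≤ 15, user value 6.
Best is F and Q with total user value 8.

8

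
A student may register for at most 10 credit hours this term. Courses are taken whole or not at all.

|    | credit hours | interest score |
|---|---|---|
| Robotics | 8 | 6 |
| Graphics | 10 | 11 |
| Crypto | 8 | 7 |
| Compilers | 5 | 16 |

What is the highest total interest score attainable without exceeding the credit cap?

Graphics: credit hours 10 ≤ 10, interest score 11.
Compilers: credit hours 5 ≤ 10, interest score 16.
Best is Compilers with total interest score 16.

16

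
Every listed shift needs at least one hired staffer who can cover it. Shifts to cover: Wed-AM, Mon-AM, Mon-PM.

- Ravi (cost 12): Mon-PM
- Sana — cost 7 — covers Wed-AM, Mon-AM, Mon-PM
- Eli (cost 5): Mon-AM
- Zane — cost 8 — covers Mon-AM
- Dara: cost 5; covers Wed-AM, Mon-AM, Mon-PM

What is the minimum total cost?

5

This is a weighted set-cover instance.
Dara alone covers Wed-AM, Mon-AM, Mon-PM — every shift.
Total cost: 5.
No cover costs less than 5.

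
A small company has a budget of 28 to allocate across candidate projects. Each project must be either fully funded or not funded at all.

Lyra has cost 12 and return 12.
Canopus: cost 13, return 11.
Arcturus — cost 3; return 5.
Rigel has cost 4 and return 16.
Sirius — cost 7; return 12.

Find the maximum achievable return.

45

Allowing fractional choices, the relaxed optimum would be about 46.7, but projects are indivisible.
Lyra + Arcturus + Rigel + Sirius: cost 12 + 3 + 4 + 7 = 26 ≤ 28, return 12 + 5 + 16 + 12 = 45.
Canopus + Arcturus + Rigel + Sirius: cost 13 + 3 + 4 + 7 = 27 ≤ 28, return 11 + 5 + 16 + 12 = 44.
Lyra + Rigel + Sirius: cost 12 + 4 + 7 = 23 ≤ 28, return 12 + 16 + 12 = 40.
Best is Lyra, Arcturus, Rigel, and Sirius with total return 45.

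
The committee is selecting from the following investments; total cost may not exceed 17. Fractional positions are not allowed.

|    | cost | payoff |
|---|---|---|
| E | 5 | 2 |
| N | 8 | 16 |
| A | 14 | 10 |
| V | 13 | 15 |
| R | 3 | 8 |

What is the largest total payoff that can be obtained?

Allowing fractional choices, the relaxed optimum would be about 30.9, but investments are indivisible.
V + R: cost 13 + 3 = 16 ≤ 17, payoff 15 + 8 = 23.
E + N + R: cost 5 + 8 + 3 = 16 ≤ 17, payoff 2 + 16 + 8 = 26.
N + R: cost 8 + 3 = 11 ≤ 17, payoff 16 + 8 = 24.
Best is E, N, and R with total payoff 26.

26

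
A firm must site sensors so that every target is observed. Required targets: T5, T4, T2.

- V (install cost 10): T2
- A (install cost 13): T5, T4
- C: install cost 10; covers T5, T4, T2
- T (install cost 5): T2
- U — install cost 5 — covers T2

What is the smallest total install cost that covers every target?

This is an integer covering problem.
C alone covers T5, T4, T2 — every target.
Total install cost: 10.

10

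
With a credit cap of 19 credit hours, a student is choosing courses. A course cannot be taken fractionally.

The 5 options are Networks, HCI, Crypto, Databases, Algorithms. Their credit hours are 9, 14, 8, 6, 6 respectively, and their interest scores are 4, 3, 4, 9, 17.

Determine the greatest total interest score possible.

Allowing fractional choices, the relaxed optimum would be about 29.5, but courses are indivisible.
Databases + Algorithms: credit hours 6 + 6 = 12 ≤ 19, interest score 9 + 17 = 26.
Networks + Algorithms: credit hours 9 + 6 = 15 ≤ 19, interest score 4 + 17 = 21.
Crypto + Algorithms: credit hours 8 + 6 = 14 ≤ 19, interest score 4 + 17 = 21.
Best is Databases and Algorithms with total interest score 26.

26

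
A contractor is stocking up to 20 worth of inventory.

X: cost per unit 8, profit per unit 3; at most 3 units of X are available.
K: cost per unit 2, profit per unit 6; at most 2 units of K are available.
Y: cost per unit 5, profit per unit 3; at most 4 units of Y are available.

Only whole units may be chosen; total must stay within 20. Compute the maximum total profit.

2×K and 3×Y: cost 19 ≤ 20, profit 2·6 + 3·3 = 21.
2×K and 2×Y: cost 14 ≤ 20, profit 2·6 + 2·3 = 18.
Best is 21.

21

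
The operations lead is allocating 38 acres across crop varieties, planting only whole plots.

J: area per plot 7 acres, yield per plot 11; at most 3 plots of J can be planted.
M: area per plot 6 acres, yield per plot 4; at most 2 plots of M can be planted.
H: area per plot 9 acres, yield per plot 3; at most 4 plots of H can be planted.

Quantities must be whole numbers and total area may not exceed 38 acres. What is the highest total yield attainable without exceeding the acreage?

3×J, 1×M, and 1×H: area 36 ≤ 38, yield 3·11 + 1·4 + 1·3 = 40.
3×J and 2×M: area 33 ≤ 38, yield 3·11 + 2·4 = 41.
Best is 41.

41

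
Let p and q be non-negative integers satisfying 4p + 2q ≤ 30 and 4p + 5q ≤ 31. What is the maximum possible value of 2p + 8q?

48

The continuous relaxation peaks at (0, 6.2) with value 49.60; rounding to a feasible lattice point costs some objective.
(p,q)=(0,6): 4·0+2·6=12≤30, 4·0+5·6=30≤31, objective 48.
(p,q)=(1,5): 4·1+2·5=14≤30, 4·1+5·5=29≤31, objective 42.
(p,q)=(0,5): 4·0+2·5=10≤30, 4·0+5·5=25≤31, objective 40.
The best lattice point is (0,6), giving 48.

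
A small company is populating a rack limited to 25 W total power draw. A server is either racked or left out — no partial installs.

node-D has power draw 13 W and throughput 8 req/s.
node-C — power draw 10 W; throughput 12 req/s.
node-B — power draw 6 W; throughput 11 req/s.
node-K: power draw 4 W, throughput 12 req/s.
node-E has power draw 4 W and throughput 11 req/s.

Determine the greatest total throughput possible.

node-C + node-B + node-K + node-E: power draw 10 + 6 + 4 + 4 = 24 ≤ 25, throughput 12 + 11 + 12 + 11 = 46.
node-C + node-K + node-E: power draw 10 + 4 + 4 = 18 ≤ 25, throughput 12 + 12 + 11 = 35.
Best is node-C, node-B, node-K, and node-E with total throughput 46.

46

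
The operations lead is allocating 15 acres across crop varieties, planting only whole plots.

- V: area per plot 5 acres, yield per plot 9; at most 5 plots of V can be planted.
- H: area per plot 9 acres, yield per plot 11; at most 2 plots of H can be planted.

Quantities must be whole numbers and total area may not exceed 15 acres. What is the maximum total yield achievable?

Take 3×V: area 15 ≤ 15, yield 3·9 = 27.
No other integer combination yields more.

27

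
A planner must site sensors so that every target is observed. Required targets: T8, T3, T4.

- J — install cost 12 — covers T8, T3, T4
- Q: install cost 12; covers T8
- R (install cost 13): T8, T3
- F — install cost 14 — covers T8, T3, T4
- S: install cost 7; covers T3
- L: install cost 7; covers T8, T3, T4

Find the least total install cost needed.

7

L alone covers T8, T3, T4 — every target.
Total install cost: 7.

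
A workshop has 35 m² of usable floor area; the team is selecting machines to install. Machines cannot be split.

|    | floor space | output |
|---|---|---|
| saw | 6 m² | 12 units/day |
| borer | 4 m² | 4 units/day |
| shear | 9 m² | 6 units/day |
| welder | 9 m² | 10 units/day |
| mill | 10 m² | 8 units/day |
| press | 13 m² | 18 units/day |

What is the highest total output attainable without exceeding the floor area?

This is a 0-1 knapsack instance.
saw + borer + mill + press: floor space 6 + 4 + 10 + 13 = 33 ≤ 35, output 12 + 4 + 8 + 18 = 42.
saw + welder + press: floor space 6 + 9 + 13 = 28 ≤ 35, output 12 + 10 + 18 = 40.
saw + borer + welder + press: floor space 6 + 4 + 9 + 13 = 32 ≤ 35, output 12 + 4 + 10 + 18 = 44.
Best is saw, borer, welder, and press with total output 44.

44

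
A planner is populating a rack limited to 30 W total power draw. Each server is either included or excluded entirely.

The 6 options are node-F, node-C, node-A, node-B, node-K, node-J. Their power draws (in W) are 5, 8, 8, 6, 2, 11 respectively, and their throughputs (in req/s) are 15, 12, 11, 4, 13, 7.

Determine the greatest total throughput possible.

node-F + node-C + node-A + node-B + node-K: power draw 5 + 8 + 8 + 6 + 2 = 29 ≤ 30, throughput 15 + 12 + 11 + 4 + 13 = 55.
node-F + node-C + node-K + node-J: power draw 5 + 8 + 2 + 11 = 26 ≤ 30, throughput 15 + 12 + 13 + 7 = 47.
node-F + node-C + node-A + node-K: power draw 5 + 8 + 8 + 2 = 23 ≤ 30, throughput 15 + 12 + 11 + 13 = 51.
Best is node-F, node-C, node-A, node-B, and node-K with total throughput 55.

55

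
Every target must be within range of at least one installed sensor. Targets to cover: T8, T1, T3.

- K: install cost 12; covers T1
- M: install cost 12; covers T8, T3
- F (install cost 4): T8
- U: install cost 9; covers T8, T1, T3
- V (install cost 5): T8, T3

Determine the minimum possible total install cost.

9

This is a weighted set-cover instance.
The greedy cost-per-new-target heuristic would pick V and U for 14, but a cheaper cover exists.
U alone covers T8, T1, T3 — every target.
Total install cost: 9.
No cover costs less than 9.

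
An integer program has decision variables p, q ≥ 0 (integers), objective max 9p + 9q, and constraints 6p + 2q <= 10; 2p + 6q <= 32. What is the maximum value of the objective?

45

(p,q)=(0,5): 6·0+2·5=10≤10, 2·0+6·5=30≤32, objective 45.
(p,q)=(0,4): 6·0+2·4=8≤10, 2·0+6·4=24≤32, objective 36.
The best lattice point is (0,5), giving 45.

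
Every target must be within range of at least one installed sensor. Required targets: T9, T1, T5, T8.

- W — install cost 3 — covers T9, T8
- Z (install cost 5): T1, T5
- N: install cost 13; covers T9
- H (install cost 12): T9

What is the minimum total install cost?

8

Choose W and Z: together they cover T9, T1, T5, T8 — every target.
Total install cost: 3 + 5 = 8.
No cover costs less than 8.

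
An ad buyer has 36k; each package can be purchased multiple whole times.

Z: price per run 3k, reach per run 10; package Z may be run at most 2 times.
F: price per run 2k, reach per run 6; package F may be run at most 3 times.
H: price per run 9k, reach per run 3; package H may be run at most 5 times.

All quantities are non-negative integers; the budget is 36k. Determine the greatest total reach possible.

This is a bounded integer knapsack.
Z has the best ratio (10/3); taking only Z gives at most 2×10 = 20 (stopped by the supply cap of 2).
Mixing does better — 2×Z, 3×F, and 2×H: price 30 ≤ 36, reach 2·10 + 3·6 + 2·3 = 44.

44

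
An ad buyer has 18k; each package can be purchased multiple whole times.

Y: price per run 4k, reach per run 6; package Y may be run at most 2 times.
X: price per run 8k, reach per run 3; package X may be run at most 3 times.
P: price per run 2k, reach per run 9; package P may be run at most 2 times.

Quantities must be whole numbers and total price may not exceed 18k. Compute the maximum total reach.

30

This is a bounded integer knapsack.
P has the best ratio (9/2); taking only P gives at most 2×9 = 18 (stopped by the supply cap of 2).
Mixing does better — 2×Y and 2×P: price 12 ≤ 18, reach 2·6 + 2·9 = 30.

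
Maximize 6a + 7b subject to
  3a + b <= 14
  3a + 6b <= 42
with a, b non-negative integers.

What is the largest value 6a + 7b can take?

(a,b)=(2,6) is feasible, giving 54.
(a,b)=(3,5) is feasible, giving 53.
Maximum is 54 at (a,b)=(2,6).

54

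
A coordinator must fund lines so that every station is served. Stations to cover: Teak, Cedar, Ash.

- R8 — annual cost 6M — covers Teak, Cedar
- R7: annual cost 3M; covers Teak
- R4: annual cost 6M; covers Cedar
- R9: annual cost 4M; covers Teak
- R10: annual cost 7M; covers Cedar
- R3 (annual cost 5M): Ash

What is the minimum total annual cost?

This is a weighted set-cover instance.
Choose R8 and R3: together they cover Teak, Cedar, Ash — every station.
Total annual cost: 6 + 5 = 11.

11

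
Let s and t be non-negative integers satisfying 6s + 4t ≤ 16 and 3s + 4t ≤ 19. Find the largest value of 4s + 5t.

20

(s,t)=(0,4): 6·0+4·4=16≤16, 3·0+4·4=16≤19, objective 20.
(s,t)=(0,3): 6·0+4·3=12≤16, 3·0+4·3=12≤19, objective 15.
No feasible integer point exceeds 20.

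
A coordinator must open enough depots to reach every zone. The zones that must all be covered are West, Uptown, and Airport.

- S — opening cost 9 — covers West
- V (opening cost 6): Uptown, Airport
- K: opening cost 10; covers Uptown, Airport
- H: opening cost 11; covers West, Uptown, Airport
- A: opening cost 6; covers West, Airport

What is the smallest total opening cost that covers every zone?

11

H alone covers West, Uptown, Airport — every zone.
Total opening cost: 11.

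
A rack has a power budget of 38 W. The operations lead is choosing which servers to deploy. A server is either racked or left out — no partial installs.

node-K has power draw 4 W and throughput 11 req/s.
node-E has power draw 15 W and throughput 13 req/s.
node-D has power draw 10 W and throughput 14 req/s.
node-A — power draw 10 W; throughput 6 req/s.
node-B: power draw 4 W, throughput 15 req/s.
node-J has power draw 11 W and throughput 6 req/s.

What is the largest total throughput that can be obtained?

53

node-K + node-E + node-D + node-B: power draw 4 + 15 + 10 + 4 = 33 ≤ 38, throughput 11 + 13 + 14 + 15 = 53.
node-K + node-D + node-B + node-J: power draw 4 + 10 + 4 + 11 = 29 ≤ 38, throughput 11 + 14 + 15 + 6 = 46.
node-K + node-D + node-A + node-B: power draw 4 + 10 + 10 + 4 = 28 ≤ 38, throughput 11 + 14 + 6 + 15 = 46.
Best is node-K, node-E, node-D, and node-B with total throughput 53.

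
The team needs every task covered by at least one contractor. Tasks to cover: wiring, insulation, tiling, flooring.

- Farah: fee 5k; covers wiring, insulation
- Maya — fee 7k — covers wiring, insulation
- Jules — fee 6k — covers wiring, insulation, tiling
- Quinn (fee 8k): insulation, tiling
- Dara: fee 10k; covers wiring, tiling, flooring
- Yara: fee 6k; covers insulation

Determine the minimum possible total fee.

15

Choose Farah and Dara: together they cover wiring, insulation, tiling, flooring — every task.
Total fee: 5 + 10 = 15.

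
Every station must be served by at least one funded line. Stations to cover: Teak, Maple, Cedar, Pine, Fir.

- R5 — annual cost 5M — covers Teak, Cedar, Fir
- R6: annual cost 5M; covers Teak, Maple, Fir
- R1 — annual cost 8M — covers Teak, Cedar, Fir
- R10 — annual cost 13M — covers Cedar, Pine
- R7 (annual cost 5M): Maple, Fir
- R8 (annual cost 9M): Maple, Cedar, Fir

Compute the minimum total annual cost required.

18

The greedy cost-per-new-station heuristic would pick R5, R6, and R10 for 23, but a cheaper cover exists.
Choose R6 and R10: together they cover Teak, Maple, Cedar, Pine, Fir — every station.
Total annual cost: 5 + 13 = 18.
No cover costs less than 18.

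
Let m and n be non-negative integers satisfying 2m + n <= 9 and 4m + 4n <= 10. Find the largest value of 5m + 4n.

The continuous relaxation peaks at (2.5, 0) with value 12.50; rounding to a feasible lattice point costs some objective.
(m,n)=(2,0): 2·2+1·0=4≤9, 4·2+4·0=8≤10, objective 10.
(m,n)=(1,1): 2·1+1·1=3≤9, 4·1+4·1=8≤10, objective 9.
(m,n)=(1,0): 2·1+1·0=2≤9, 4·1+4·0=4≤10, objective 5.
No feasible integer point exceeds 10.

10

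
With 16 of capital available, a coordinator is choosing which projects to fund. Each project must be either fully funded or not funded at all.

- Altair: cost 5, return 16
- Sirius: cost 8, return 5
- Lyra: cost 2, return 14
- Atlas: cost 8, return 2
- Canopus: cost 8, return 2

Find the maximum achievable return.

Take Altair, Sirius, and Lyra: cost 5 + 8 + 2 = 15 ≤ 16, return 16 + 5 + 14 = 35.
No other feasible combination does better.

35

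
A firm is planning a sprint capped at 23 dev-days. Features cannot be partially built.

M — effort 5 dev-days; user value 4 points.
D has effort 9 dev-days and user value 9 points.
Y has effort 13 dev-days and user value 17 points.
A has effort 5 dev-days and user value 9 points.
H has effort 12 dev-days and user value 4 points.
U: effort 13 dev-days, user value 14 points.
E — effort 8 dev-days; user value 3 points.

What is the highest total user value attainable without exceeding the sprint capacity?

Allowing fractional choices, the relaxed optimum would be about 31.4, but features are indivisible.
M + Y + A: effort 5 + 13 + 5 = 23 ≤ 23, user value 4 + 17 + 9 = 30.
M + A + U: effort 5 + 5 + 13 = 23 ≤ 23, user value 4 + 9 + 14 = 27.
Best is M, Y, and A with total user value 30.

30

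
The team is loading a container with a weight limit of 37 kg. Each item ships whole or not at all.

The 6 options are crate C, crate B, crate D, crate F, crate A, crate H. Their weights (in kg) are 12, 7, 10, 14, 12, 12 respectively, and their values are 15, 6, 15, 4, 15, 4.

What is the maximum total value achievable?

45

Allowing fractional choices, the relaxed optimum would be about 47.6, but items are indivisible.
crate C + crate B + crate D: weight 12 + 7 + 10 = 29 ≤ 37, value 15 + 6 + 15 = 36.
crate C + crate D + crate A: weight 12 + 10 + 12 = 34 ≤ 37, value 15 + 15 + 15 = 45.
crate B + crate D + crate A: weight 7 + 10 + 12 = 29 ≤ 37, value 6 + 15 + 15 = 36.
Best is crate C, crate D, and crate A with total value 45.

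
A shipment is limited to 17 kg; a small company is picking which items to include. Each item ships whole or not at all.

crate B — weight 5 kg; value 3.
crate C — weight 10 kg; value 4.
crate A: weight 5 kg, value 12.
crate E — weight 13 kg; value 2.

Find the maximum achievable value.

crate C + crate A: weight 10 + 5 = 15 ≤ 17, value 4 + 12 = 16.
crate A: weight 5 ≤ 17, value 12.
crate B + crate A: weight 5 + 5 = 10 ≤ 17, value 3 + 12 = 15.
Best is crate C and crate A with total value 16.

16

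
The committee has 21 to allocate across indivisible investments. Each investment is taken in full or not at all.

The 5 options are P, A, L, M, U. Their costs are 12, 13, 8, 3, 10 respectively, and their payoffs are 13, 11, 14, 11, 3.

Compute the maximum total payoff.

28

P + L: cost 12 + 8 = 20 ≤ 21, payoff 13 + 14 = 27.
L + M: cost 8 + 3 = 11 ≤ 21, payoff 14 + 11 = 25.
L + M + U: cost 8 + 3 + 10 = 21 ≤ 21, payoff 14 + 11 + 3 = 28.
Best is L, M, and U with total payoff 28.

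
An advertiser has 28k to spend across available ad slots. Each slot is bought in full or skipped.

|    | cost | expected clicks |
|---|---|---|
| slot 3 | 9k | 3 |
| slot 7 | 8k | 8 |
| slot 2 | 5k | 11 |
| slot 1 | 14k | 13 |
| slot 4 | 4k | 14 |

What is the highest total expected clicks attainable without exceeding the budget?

Treat it as a binary knapsack problem.
Take slot 2, slot 1, and slot 4: cost 5 + 14 + 4 = 23 ≤ 28, expected clicks 11 + 13 + 14 = 38.
No other feasible combination does better.

38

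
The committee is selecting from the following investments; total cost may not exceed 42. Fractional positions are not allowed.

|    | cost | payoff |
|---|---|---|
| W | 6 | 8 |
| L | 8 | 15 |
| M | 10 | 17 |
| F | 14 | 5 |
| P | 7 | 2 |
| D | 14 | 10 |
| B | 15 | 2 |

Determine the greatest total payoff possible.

50

Allowing fractional choices, the relaxed optimum would be about 51.4, but investments are indivisible.
W + L + M + F: cost 6 + 8 + 10 + 14 = 38 ≤ 42, payoff 8 + 15 + 17 + 5 = 45.
L + M + P + D: cost 8 + 10 + 7 + 14 = 39 ≤ 42, payoff 15 + 17 + 2 + 10 = 44.
W + L + M + D: cost 6 + 8 + 10 + 14 = 38 ≤ 42, payoff 8 + 15 + 17 + 10 = 50.
Best is W, L, M, and D with total payoff 50.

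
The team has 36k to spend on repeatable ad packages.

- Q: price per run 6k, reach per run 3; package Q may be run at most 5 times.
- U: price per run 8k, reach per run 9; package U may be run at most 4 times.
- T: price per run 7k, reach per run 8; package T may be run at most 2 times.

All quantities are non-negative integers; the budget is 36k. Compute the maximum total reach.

4×U: price 32 ≤ 36, reach 4·9 = 36.
1×Q, 2×U, and 2×T: price 36 ≤ 36, reach 1·3 + 2·9 + 2·8 = 37.
Best is 37.

37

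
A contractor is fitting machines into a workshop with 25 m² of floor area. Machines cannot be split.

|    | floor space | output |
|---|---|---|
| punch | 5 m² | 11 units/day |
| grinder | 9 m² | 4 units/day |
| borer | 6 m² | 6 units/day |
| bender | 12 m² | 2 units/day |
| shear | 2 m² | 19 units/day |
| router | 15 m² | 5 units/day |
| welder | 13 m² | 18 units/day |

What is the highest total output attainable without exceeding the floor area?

Allowing fractional choices, the relaxed optimum would be about 53.0, but machines are indivisible.
punch + shear + welder: floor space 5 + 2 + 13 = 20 ≤ 25, output 11 + 19 + 18 = 48.
grinder + shear + welder: floor space 9 + 2 + 13 = 24 ≤ 25, output 4 + 19 + 18 = 41.
borer + shear + welder: floor space 6 + 2 + 13 = 21 ≤ 25, output 6 + 19 + 18 = 43.
Best is punch, shear, and welder with total output 48.

48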